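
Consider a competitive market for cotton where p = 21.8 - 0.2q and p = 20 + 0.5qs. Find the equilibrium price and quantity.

Set the two price expressions equal: 21.8 - 0.2q = 20 + 0.5q.
1.8 = 0.7q, so q* = 18/7.
p* = 21.8 − (0.2)(18/7) = 149/7.

p* = 149/7, q* = 18/7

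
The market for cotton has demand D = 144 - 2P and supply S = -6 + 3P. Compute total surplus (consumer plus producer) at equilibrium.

Equilibrium: 144 - 2P = -6 + 3P gives P* = 30, Q* = 84.
Demand choke price: P = 72; supply starts at P = 2.
CS = ½(72 − 30)(84) = 1764; PS = ½(30 − 2)(84) = 1176.

Total surplus = 2940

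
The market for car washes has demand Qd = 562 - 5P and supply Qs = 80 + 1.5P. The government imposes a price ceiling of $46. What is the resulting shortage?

Equilibrium price would be P* = 964/13, so the ceiling at 46 binds.
At P = 46: Qd = 562 − 5(46) = 332, Qs = 80 + 1.5(46) = 149.
Shortage = 332 − 149 = 183.

Shortage = 183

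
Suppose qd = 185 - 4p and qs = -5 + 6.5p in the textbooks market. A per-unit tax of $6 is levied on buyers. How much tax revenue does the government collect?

Pre-tax equilibrium: p* = 380/21, q* = 2365/21.
Tax on buyers shifts demand to qd = 185 − 4(p + 6) = 161 - 4p.
161 - 4p = -5 + 6.5p gives seller price ps = 332/21; buyers pay pb = 332/21 + 6 = 458/21.
New quantity: q = 185 − 4(458/21) = 2053/21.
Revenue = 6 × 2053/21 = 4106/7.

Tax revenue = 4106/7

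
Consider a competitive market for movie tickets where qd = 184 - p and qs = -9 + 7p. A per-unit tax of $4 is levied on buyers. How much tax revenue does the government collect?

Tax revenue = 625.5

Pre-tax equilibrium: p* = 24.125, q* = 159.875.
Tax on buyers shifts demand to qd = 184 − 1(p + 4) = 180 - p.
180 - p = -9 + 7p gives seller price ps = 23.625; buyers pay pb = 23.625 + 4 = 27.625.
New quantity: q = 184 − 1(27.625) = 156.375.
Revenue = 4 × 156.375 = 625.5.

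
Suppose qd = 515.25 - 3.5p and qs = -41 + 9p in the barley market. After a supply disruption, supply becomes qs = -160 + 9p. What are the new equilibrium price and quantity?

Original equilibrium: p* = 44.5, q* = 359.5.
New equilibrium: 515.25 - 3.5p = -160 + 9p, so 675.25 = 12.5p and p' = 54.02; q' = 515.25 − 3.5(54.02) = 326.18.

p' = 54.02, q' = 326.18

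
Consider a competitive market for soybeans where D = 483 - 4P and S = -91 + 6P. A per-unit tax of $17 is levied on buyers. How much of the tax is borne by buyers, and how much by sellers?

Buyers bear $10.2, sellers bear $6.8

Pre-tax equilibrium: P* = 57.4, Q* = 253.4.
Tax on buyers shifts demand to D = 483 − 4(P + 17) = 415 - 4P.
415 - 4P = -91 + 6P gives seller price Ps = 50.6; buyers pay Pb = 50.6 + 17 = 67.6.
New quantity: Q = 483 − 4(67.6) = 212.6.
Buyer burden = 67.6 − 57.4 = 10.2; seller burden = 57.4 − 50.6 = 6.8.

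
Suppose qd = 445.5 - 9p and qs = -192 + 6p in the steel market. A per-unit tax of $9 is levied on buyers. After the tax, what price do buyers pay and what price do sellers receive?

Pre-tax equilibrium: p* = 42.5, q* = 63.
Tax on buyers shifts demand to qd = 445.5 − 9(p + 9) = 364.5 - 9p.
364.5 - 9p = -192 + 6p gives seller price ps = 37.1; buyers pay pb = 37.1 + 9 = 46.1.
New quantity: q = 445.5 − 9(46.1) = 30.6.

Buyers pay $46.1, sellers receive $37.1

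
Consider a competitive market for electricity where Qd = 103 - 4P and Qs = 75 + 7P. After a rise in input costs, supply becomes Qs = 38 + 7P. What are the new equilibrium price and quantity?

P' = 65/11, Q' = 873/11

Original equilibrium: P* = 28/11, Q* = 1021/11.
New equilibrium: 103 - 4P = 38 + 7P, so 65 = 11P and P' = 65/11; Q' = 103 − 4(65/11) = 873/11.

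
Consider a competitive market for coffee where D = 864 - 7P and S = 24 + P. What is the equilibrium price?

P* = 105

Set D = S: 864 - 7P = 24 + P.
840 = 8P, so P* = 105.
Q* = 864 − 7(105) = 129.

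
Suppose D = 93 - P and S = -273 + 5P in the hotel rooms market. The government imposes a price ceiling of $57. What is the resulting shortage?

Shortage = 24

Equilibrium price would be P* = 61, so the ceiling at 57 binds.
At P = 57: D = 93 − 1(57) = 36, S = -273 + 5(57) = 12.
Shortage = 36 − 12 = 24.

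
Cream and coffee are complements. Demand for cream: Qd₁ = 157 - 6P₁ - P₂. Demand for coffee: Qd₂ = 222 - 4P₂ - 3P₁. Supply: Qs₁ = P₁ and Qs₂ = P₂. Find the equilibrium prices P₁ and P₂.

P₁ = 17.59375, P₂ = 33.84375

Market 1: 157 - 6P₁ - P₂ = P₁ → 7P₁ + P₂ = 157.
Market 2: 5P₂ + 3P₁ = 222.
Eliminating P₂: 5×(1) − 1×(2) gives 32P₁ = 563, so P₁ = 17.59375.
Back-substitute into (2): P₂ = (222 − 3×17.59375) / 5 = 33.84375.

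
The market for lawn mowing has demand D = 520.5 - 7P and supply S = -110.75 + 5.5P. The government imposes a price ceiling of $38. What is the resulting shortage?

Equilibrium price would be P* = 50.5, so the ceiling at 38 binds.
At P = 38: D = 520.5 − 7(38) = 254.5, S = -110.75 + 5.5(38) = 98.25.
Shortage = 254.5 − 98.25 = 156.25.

Shortage = 156.25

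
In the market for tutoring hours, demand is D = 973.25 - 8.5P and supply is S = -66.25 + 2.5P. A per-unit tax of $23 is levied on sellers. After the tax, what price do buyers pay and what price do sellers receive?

Pre-tax equilibrium: P* = 94.5, Q* = 170.
Tax on sellers shifts supply to S = -66.25 + 2.5(P − 23) = -123.75 + 2.5P.
973.25 - 8.5P = -123.75 + 2.5P gives buyer price Pb = 1097/11; sellers receive Ps = 1097/11 − 23 = 844/11.
New quantity: Q = 973.25 − 8.5(1097/11) = 5525/44.

Buyers pay 1097/11, sellers receive 844/11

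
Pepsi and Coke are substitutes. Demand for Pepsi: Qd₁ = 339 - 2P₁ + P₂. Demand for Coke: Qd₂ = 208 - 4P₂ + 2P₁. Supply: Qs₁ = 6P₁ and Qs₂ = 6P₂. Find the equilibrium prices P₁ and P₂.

P₁ = 1799/39, P₂ = 1171/39

Market 1: 339 - 2P₁ + P₂ = 6P₁ → 8P₁ - P₂ = 339.
Market 2: 10P₂ - 2P₁ = 208.
Eliminating P₂: 10×(1) + 1×(2) gives 78P₁ = 3598, so P₁ = 1799/39.
Back-substitute into (2): P₂ = (208 + 2×1799/39) / 10 = 1171/39.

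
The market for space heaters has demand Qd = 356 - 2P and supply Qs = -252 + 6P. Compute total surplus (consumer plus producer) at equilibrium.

Equilibrium: 356 - 2P = -252 + 6P gives P* = 76, Q* = 204.
Demand choke price: P = 178; supply starts at P = 42.
CS = ½(178 − 76)(204) = 10404; PS = ½(76 − 42)(204) = 3468.

Total surplus = 13872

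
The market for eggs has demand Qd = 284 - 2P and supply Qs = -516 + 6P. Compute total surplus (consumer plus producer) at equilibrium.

Total surplus = 2352

Equilibrium: 284 - 2P = -516 + 6P gives P* = 100, Q* = 84.
Demand choke price: P = 142; supply starts at P = 86.
CS = ½(142 − 100)(84) = 1764; PS = ½(100 − 86)(84) = 588.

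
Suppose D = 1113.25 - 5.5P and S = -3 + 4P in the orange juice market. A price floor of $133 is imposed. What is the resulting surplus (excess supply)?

Equilibrium price would be P* = 117.5, so the floor at 133 binds.
At P = 133: D = 381.75, S = 529.
Surplus = 529 − 381.75 = 147.25.

Surplus = 147.25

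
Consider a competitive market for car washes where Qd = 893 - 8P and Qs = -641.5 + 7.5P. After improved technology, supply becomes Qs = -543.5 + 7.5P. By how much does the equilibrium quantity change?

ΔQ = 1568/31

Original equilibrium: P* = 99, Q* = 101.
New equilibrium: 893 - 8P = -543.5 + 7.5P, so 1436.5 = 15.5P and P' = 2873/31; Q' = 893 − 8(2873/31) = 4699/31.
Change in quantity: 4699/31 − 101 = 1568/31.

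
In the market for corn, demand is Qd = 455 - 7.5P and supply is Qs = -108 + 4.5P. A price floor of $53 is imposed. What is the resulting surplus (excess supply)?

Equilibrium price would be P* = 563/12, so the floor at 53 binds.
At P = 53: Qd = 57.5, Qs = 130.5.
Surplus = 130.5 − 57.5 = 73.

Surplus = 73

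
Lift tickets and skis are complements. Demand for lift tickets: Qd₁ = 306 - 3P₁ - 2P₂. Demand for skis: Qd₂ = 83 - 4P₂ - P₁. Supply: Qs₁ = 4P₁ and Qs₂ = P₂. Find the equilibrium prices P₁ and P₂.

P₁ = 124/3, P₂ = 25/3

Market 1: 306 - 3P₁ - 2P₂ = 4P₁ → 7P₁ + 2P₂ = 306.
Market 2: 5P₂ + P₁ = 83.
Eliminating P₂: 5×(1) − 2×(2) gives 33P₁ = 1364, so P₁ = 124/3.
Back-substitute into (2): P₂ = (83 − 1×124/3) / 5 = 25/3.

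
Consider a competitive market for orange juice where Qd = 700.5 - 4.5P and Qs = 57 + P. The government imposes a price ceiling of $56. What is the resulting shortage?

Shortage = 335.5

Equilibrium price would be P* = 117, so the ceiling at 56 binds.
At P = 56: Qd = 700.5 − 4.5(56) = 448.5, Qs = 57 + 1(56) = 113.
Shortage = 448.5 − 113 = 335.5.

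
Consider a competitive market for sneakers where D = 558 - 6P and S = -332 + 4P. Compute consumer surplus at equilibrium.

Consumer surplus = 48

Equilibrium: 558 - 6P = -332 + 4P gives P* = 89, Q* = 24.
Demand choke price (D = 0): P = 93.
CS = ½(93 − 89)(24) = 48.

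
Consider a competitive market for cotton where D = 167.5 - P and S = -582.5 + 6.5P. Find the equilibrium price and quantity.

P* = 100, Q* = 67.5

Set D = S: 167.5 - P = -582.5 + 6.5P.
750 = 7.5P, so P* = 100.
Q* = 167.5 − 1(100) = 67.5.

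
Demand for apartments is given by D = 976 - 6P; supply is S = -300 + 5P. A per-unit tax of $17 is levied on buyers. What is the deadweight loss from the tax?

Deadweight loss = 4335/11

Pre-tax equilibrium: P* = 116, Q* = 280.
Tax on buyers shifts demand to D = 976 − 6(P + 17) = 874 - 6P.
874 - 6P = -300 + 5P gives seller price Ps = 1174/11; buyers pay Pb = 1174/11 + 17 = 1361/11.
New quantity: Q = 976 − 6(1361/11) = 2570/11.
DWL = ½ × 17 × (280 − 2570/11) = 4335/11.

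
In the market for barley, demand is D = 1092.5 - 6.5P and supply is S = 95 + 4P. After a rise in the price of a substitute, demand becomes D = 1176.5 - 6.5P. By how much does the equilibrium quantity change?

Original equilibrium: P* = 95, Q* = 475.
New equilibrium: 1176.5 - 6.5P = 95 + 4P, so 1081.5 = 10.5P and P' = 103; Q' = 1176.5 − 6.5(103) = 507.
Change in quantity: 507 − 475 = 32.

ΔQ = 32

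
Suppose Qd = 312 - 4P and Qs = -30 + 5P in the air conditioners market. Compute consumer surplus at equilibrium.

Consumer surplus = 3200

Equilibrium: 312 - 4P = -30 + 5P gives P* = 38, Q* = 160.
Demand choke price (Qd = 0): P = 78.
CS = ½(78 − 38)(160) = 3200.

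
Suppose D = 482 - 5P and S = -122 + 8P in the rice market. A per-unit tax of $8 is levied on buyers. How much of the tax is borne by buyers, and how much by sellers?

Buyers bear 64/13, sellers bear 40/13

Pre-tax equilibrium: P* = 604/13, Q* = 3246/13.
Tax on buyers shifts demand to D = 482 − 5(P + 8) = 442 - 5P.
442 - 5P = -122 + 8P gives seller price Ps = 564/13; buyers pay Pb = 564/13 + 8 = 668/13.
New quantity: Q = 482 − 5(668/13) = 2926/13.
Buyer burden = 668/13 − 604/13 = 64/13; seller burden = 604/13 − 564/13 = 40/13.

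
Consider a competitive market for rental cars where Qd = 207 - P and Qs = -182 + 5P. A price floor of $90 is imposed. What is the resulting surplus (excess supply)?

Surplus = 151

Equilibrium price would be P* = 389/6, so the floor at 90 binds.
At P = 90: Qd = 117, Qs = 268.
Surplus = 268 − 117 = 151.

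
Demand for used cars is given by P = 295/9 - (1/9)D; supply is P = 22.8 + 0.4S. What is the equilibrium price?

P* = 704/23

Set the two price expressions equal: 295/9 - (1/9)Q = 22.8 + 0.4Q.
449/45 = (23/45)Q, so Q* = 449/23.
P* = 295/9 − (1/9)(449/23) = 704/23.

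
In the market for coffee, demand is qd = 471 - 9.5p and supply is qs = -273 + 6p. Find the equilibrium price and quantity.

Set qd = qs: 471 - 9.5p = -273 + 6p.
744 = 15.5p, so p* = 48.
q* = 471 − 9.5(48) = 15.

p* = 48, q* = 15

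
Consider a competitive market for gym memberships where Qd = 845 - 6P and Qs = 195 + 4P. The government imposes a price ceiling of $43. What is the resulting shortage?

Equilibrium price would be P* = 65, so the ceiling at 43 binds.
At P = 43: Qd = 845 − 6(43) = 587, Qs = 195 + 4(43) = 367.
Shortage = 587 − 367 = 220.

Shortage = 220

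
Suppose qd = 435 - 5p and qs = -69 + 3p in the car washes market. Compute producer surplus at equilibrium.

Equilibrium: 435 - 5p = -69 + 3p gives p* = 63, q* = 120.
Supply starts at p = 23 (where qs = 0).
PS = ½(63 − 23)(120) = 2400.

Producer surplus = 2400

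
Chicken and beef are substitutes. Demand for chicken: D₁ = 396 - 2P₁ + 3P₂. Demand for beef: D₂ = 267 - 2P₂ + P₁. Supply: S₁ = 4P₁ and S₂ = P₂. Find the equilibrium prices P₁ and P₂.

P₁ = 132.6, P₂ = 133.2

Market 1: 396 - 2P₁ + 3P₂ = 4P₁ → 6P₁ - 3P₂ = 396.
Market 2: 3P₂ - P₁ = 267.
Eliminating P₂: 3×(1) + 3×(2) gives 15P₁ = 1989, so P₁ = 132.6.
Back-substitute into (2): P₂ = (267 + 1×132.6) / 3 = 133.2.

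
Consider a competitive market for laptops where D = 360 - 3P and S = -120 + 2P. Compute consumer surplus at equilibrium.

Consumer surplus = 864

Equilibrium: 360 - 3P = -120 + 2P gives P* = 96, Q* = 72.
Demand choke price (D = 0): P = 120.
CS = ½(120 − 96)(72) = 864.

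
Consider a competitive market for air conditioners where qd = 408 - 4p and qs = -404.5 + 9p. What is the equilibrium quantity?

q* = 158

Set qd = qs: 408 - 4p = -404.5 + 9p.
812.5 = 13p, so p* = 62.5.
q* = 408 − 4(62.5) = 158.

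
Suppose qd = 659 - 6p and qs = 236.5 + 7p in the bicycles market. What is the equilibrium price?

Set qd = qs: 659 - 6p = 236.5 + 7p.
422.5 = 13p, so p* = 32.5.
q* = 659 − 6(32.5) = 464.

p* = 32.5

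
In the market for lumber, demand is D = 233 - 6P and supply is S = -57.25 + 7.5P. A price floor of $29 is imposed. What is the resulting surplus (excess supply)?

Equilibrium price would be P* = 21.5, so the floor at 29 binds.
At P = 29: D = 59, S = 160.25.
Surplus = 160.25 − 59 = 101.25.

Surplus = 101.25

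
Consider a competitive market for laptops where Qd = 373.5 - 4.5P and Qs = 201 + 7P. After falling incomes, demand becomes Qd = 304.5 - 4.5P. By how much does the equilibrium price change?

Original equilibrium: P* = 15, Q* = 306.
New equilibrium: 304.5 - 4.5P = 201 + 7P, so 103.5 = 11.5P and P' = 9; Q' = 304.5 − 4.5(9) = 264.
Change in price: 9 − 15 = -6.

ΔP = -6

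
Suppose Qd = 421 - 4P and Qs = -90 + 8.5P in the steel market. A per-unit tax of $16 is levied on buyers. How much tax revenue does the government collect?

Tax revenue = 3423.36

Pre-tax equilibrium: P* = 40.88, Q* = 257.48.
Tax on buyers shifts demand to Qd = 421 − 4(P + 16) = 357 - 4P.
357 - 4P = -90 + 8.5P gives seller price Ps = 35.76; buyers pay Pb = 35.76 + 16 = 51.76.
New quantity: Q = 421 − 4(51.76) = 213.96.
Revenue = 16 × 213.96 = 3423.36.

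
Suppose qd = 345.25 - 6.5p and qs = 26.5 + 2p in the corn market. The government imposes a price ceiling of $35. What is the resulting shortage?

Shortage = 21.25

Equilibrium price would be p* = 37.5, so the ceiling at 35 binds.
At p = 35: qd = 345.25 − 6.5(35) = 117.75, qs = 26.5 + 2(35) = 96.5.
Shortage = 117.75 − 96.5 = 21.25.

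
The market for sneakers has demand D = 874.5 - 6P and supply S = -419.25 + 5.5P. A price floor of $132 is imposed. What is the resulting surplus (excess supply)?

Surplus = 224.25

Equilibrium price would be P* = 112.5, so the floor at 132 binds.
At P = 132: D = 82.5, S = 306.75.
Surplus = 306.75 − 82.5 = 224.25.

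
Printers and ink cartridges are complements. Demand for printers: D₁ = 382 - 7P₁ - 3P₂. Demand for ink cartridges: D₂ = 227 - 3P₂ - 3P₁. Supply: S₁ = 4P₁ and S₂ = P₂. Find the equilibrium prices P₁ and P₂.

P₁ = 24.2, P₂ = 38.6

Market 1: 382 - 7P₁ - 3P₂ = 4P₁ → 11P₁ + 3P₂ = 382.
Market 2: 4P₂ + 3P₁ = 227.
Eliminating P₂: 4×(1) − 3×(2) gives 35P₁ = 847, so P₁ = 24.2.
Back-substitute into (2): P₂ = (227 − 3×24.2) / 4 = 38.6.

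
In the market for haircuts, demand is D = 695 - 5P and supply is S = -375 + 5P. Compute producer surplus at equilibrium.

Producer surplus = 2560

Equilibrium: 695 - 5P = -375 + 5P gives P* = 107, Q* = 160.
Supply starts at P = 75 (where S = 0).
PS = ½(107 − 75)(160) = 2560.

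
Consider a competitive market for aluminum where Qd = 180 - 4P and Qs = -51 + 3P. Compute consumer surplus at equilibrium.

Consumer surplus = 288

Equilibrium: 180 - 4P = -51 + 3P gives P* = 33, Q* = 48.
Demand choke price (Qd = 0): P = 45.
CS = ½(45 − 33)(48) = 288.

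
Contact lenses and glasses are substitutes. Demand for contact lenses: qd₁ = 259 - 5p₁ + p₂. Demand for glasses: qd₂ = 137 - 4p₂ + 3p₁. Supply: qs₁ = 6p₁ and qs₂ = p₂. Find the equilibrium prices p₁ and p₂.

Market 1: 259 - 5p₁ + p₂ = 6p₁ → 11p₁ - p₂ = 259.
Market 2: 5p₂ - 3p₁ = 137.
Eliminating p₂: 5×(1) + 1×(2) gives 52p₁ = 1432, so p₁ = 358/13.
Back-substitute into (2): p₂ = (137 + 3×358/13) / 5 = 571/13.

p₁ = 358/13, p₂ = 571/13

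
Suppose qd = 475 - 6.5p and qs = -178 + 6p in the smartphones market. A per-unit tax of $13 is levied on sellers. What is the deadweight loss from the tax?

Pre-tax equilibrium: p* = 52.24, q* = 135.44.
Tax on sellers shifts supply to qs = -178 + 6(p − 13) = -256 + 6p.
475 - 6.5p = -256 + 6p gives buyer price pb = 58.48; sellers receive ps = 58.48 − 13 = 45.48.
New quantity: q = 475 − 6.5(58.48) = 94.88.
DWL = ½ × 13 × (135.44 − 94.88) = 263.64.

Deadweight loss = 263.64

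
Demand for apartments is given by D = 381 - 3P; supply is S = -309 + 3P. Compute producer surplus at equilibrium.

Producer surplus = 216

Equilibrium: 381 - 3P = -309 + 3P gives P* = 115, Q* = 36.
Supply starts at P = 103 (where S = 0).
PS = ½(115 − 103)(36) = 216.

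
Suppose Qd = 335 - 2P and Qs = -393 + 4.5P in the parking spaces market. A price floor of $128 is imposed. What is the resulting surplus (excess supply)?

Surplus = 104

Equilibrium price would be P* = 112, so the floor at 128 binds.
At P = 128: Qd = 79, Qs = 183.
Surplus = 183 − 79 = 104.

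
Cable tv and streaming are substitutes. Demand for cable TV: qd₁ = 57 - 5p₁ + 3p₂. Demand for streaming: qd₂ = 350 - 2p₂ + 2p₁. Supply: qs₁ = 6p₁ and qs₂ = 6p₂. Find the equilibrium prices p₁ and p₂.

Market 1: 57 - 5p₁ + 3p₂ = 6p₁ → 11p₁ - 3p₂ = 57.
Market 2: 8p₂ - 2p₁ = 350.
Eliminating p₂: 8×(1) + 3×(2) gives 82p₁ = 1506, so p₁ = 753/41.
Back-substitute into (2): p₂ = (350 + 2×753/41) / 8 = 1982/41.

p₁ = 753/41, p₂ = 1982/41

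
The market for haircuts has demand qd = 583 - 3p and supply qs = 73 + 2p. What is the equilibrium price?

Set qd = qs: 583 - 3p = 73 + 2p.
510 = 5p, so p* = 102.
q* = 583 − 3(102) = 277.

p* = 102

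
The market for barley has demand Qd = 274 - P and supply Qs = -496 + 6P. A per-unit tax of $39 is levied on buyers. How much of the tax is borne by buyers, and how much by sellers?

Pre-tax equilibrium: P* = 110, Q* = 164.
Tax on buyers shifts demand to Qd = 274 − 1(P + 39) = 235 - P.
235 - P = -496 + 6P gives seller price Ps = 731/7; buyers pay Pb = 731/7 + 39 = 1004/7.
New quantity: Q = 274 − 1(1004/7) = 914/7.
Buyer burden = 1004/7 − 110 = 234/7; seller burden = 110 − 731/7 = 39/7.

Buyers bear 234/7, sellers bear 39/7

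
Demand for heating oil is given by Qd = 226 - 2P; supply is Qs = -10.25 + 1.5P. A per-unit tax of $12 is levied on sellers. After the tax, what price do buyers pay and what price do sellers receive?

Buyers pay 1017/14, sellers receive 849/14

Pre-tax equilibrium: P* = 67.5, Q* = 91.
Tax on sellers shifts supply to Qs = -10.25 + 1.5(P − 12) = -28.25 + 1.5P.
226 - 2P = -28.25 + 1.5P gives buyer price Pb = 1017/14; sellers receive Ps = 1017/14 − 12 = 849/14.
New quantity: Q = 226 − 2(1017/14) = 565/7.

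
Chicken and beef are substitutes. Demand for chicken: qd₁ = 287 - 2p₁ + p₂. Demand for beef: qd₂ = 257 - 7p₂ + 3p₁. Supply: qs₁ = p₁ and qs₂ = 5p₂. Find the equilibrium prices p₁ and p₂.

Market 1: 287 - 2p₁ + p₂ = p₁ → 3p₁ - p₂ = 287.
Market 2: 12p₂ - 3p₁ = 257.
Eliminating p₂: 12×(1) + 1×(2) gives 33p₁ = 3701, so p₁ = 3701/33.
Back-substitute into (2): p₂ = (257 + 3×3701/33) / 12 = 544/11.

p₁ = 3701/33, p₂ = 544/11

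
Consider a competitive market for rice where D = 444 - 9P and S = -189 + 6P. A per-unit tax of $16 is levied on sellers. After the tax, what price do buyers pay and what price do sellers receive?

Pre-tax equilibrium: P* = 42.2, Q* = 64.2.
Tax on sellers shifts supply to S = -189 + 6(P − 16) = -285 + 6P.
444 - 9P = -285 + 6P gives buyer price Pb = 48.6; sellers receive Ps = 48.6 − 16 = 32.6.
New quantity: Q = 444 − 9(48.6) = 6.6.

Buyers pay $48.6, sellers receive $32.6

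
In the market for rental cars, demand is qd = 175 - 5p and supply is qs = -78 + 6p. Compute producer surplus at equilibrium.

Producer surplus = 300

Equilibrium: 175 - 5p = -78 + 6p gives p* = 23, q* = 60.
Supply starts at p = 13 (where qs = 0).
PS = ½(23 − 13)(60) = 300.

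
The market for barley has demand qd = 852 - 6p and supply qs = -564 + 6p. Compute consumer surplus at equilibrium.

Consumer surplus = 1728

Equilibrium: 852 - 6p = -564 + 6p gives p* = 118, q* = 144.
Demand choke price (qd = 0): p = 142.
CS = ½(142 − 118)(144) = 1728.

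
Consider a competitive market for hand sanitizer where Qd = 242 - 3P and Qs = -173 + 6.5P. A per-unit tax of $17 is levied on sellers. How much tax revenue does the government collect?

Pre-tax equilibrium: P* = 830/19, Q* = 2108/19.
Tax on sellers shifts supply to Qs = -173 + 6.5(P − 17) = -283.5 + 6.5P.
242 - 3P = -283.5 + 6.5P gives buyer price Pb = 1051/19; sellers receive Ps = 1051/19 − 17 = 728/19.
New quantity: Q = 242 − 3(1051/19) = 1445/19.
Revenue = 17 × 1445/19 = 24565/19.

Tax revenue = 24565/19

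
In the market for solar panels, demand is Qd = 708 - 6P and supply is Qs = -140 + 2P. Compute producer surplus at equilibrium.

Equilibrium: 708 - 6P = -140 + 2P gives P* = 106, Q* = 72.
Supply starts at P = 70 (where Qs = 0).
PS = ½(106 − 70)(72) = 1296.

Producer surplus = 1296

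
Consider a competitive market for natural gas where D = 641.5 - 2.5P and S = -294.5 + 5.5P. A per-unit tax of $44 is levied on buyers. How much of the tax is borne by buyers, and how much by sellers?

Pre-tax equilibrium: P* = 117, Q* = 349.
Tax on buyers shifts demand to D = 641.5 − 2.5(P + 44) = 531.5 - 2.5P.
531.5 - 2.5P = -294.5 + 5.5P gives seller price Ps = 103.25; buyers pay Pb = 103.25 + 44 = 147.25.
New quantity: Q = 641.5 − 2.5(147.25) = 273.375.
Buyer burden = 147.25 − 117 = 30.25; seller burden = 117 − 103.25 = 13.75.

Buyers bear $30.25, sellers bear $13.75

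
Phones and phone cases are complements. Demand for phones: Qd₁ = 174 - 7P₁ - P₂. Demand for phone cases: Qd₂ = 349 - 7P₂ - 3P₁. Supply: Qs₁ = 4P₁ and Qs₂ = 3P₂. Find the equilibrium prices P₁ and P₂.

P₁ = 13, P₂ = 31

Market 1: 174 - 7P₁ - P₂ = 4P₁ → 11P₁ + P₂ = 174.
Market 2: 10P₂ + 3P₁ = 349.
Eliminating P₂: 10×(1) − 1×(2) gives 107P₁ = 1391, so P₁ = 13.
Back-substitute into (2): P₂ = (349 − 3×13) / 10 = 31.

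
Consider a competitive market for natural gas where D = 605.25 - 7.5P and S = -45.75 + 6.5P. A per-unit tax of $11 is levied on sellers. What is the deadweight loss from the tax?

Pre-tax equilibrium: P* = 46.5, Q* = 256.5.
Tax on sellers shifts supply to S = -45.75 + 6.5(P − 11) = -117.25 + 6.5P.
605.25 - 7.5P = -117.25 + 6.5P gives buyer price Pb = 1445/28; sellers receive Ps = 1445/28 − 11 = 1137/28.
New quantity: Q = 605.25 − 7.5(1445/28) = 12219/56.
DWL = ½ × 11 × (256.5 − 12219/56) = 23595/112.

Deadweight loss = 23595/112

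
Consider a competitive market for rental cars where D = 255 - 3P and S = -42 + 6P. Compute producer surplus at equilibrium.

Equilibrium: 255 - 3P = -42 + 6P gives P* = 33, Q* = 156.
Supply starts at P = 7 (where S = 0).
PS = ½(33 − 7)(156) = 2028.

Producer surplus = 2028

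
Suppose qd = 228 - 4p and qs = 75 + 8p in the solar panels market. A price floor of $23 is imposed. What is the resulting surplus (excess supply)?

Equilibrium price would be p* = 12.75, so the floor at 23 binds.
At p = 23: qd = 136, qs = 259.
Surplus = 259 − 136 = 123.

Surplus = 123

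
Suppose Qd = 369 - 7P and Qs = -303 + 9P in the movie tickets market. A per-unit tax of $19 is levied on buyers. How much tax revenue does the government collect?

Pre-tax equilibrium: P* = 42, Q* = 75.
Tax on buyers shifts demand to Qd = 369 − 7(P + 19) = 236 - 7P.
236 - 7P = -303 + 9P gives seller price Ps = 33.6875; buyers pay Pb = 33.6875 + 19 = 52.6875.
New quantity: Q = 369 − 7(52.6875) = 0.1875.
Revenue = 19 × 0.1875 = 3.5625.

Tax revenue = 3.5625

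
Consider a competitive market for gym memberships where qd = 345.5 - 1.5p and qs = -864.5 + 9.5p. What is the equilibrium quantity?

Set qd = qs: 345.5 - 1.5p = -864.5 + 9.5p.
1210 = 11p, so p* = 110.
q* = 345.5 − 1.5(110) = 180.5.

q* = 180.5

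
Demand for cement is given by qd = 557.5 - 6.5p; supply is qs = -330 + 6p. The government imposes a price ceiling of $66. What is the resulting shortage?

Equilibrium price would be p* = 71, so the ceiling at 66 binds.
At p = 66: qd = 557.5 − 6.5(66) = 128.5, qs = -330 + 6(66) = 66.
Shortage = 128.5 − 66 = 62.5.

Shortage = 62.5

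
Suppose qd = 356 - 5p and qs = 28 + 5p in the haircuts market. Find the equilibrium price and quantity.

p* = 32.8, q* = 192

Set qd = qs: 356 - 5p = 28 + 5p.
328 = 10p, so p* = 32.8.
q* = 356 − 5(32.8) = 192.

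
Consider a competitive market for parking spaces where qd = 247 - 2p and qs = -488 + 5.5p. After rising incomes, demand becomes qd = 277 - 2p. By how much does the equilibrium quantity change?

Δq = 22

Original equilibrium: p* = 98, q* = 51.
New equilibrium: 277 - 2p = -488 + 5.5p, so 765 = 7.5p and p' = 102; q' = 277 − 2(102) = 73.
Change in quantity: 73 − 51 = 22.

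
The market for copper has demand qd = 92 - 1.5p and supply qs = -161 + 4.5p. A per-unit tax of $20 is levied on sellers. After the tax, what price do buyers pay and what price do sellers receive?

Buyers pay 343/6, sellers receive 223/6

Pre-tax equilibrium: p* = 253/6, q* = 28.75.
Tax on sellers shifts supply to qs = -161 + 4.5(p − 20) = -251 + 4.5p.
92 - 1.5p = -251 + 4.5p gives buyer price pb = 343/6; sellers receive ps = 343/6 − 20 = 223/6.
New quantity: q = 92 − 1.5(343/6) = 6.25.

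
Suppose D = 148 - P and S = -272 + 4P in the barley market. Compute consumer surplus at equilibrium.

Consumer surplus = 2048

Equilibrium: 148 - P = -272 + 4P gives P* = 84, Q* = 64.
Demand choke price (D = 0): P = 148.
CS = ½(148 − 84)(64) = 2048.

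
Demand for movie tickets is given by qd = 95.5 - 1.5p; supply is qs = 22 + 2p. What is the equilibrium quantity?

Set qd = qs: 95.5 - 1.5p = 22 + 2p.
73.5 = 3.5p, so p* = 21.
q* = 95.5 − 1.5(21) = 64.

q* = 64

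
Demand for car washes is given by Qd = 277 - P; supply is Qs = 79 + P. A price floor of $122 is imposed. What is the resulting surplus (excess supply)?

Surplus = 46

Equilibrium price would be P* = 99, so the floor at 122 binds.
At P = 122: Qd = 155, Qs = 201.
Surplus = 201 − 155 = 46.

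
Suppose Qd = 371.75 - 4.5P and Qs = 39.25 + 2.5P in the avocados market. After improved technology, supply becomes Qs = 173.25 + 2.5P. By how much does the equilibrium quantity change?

ΔQ = 603/7

Original equilibrium: P* = 47.5, Q* = 158.
New equilibrium: 371.75 - 4.5P = 173.25 + 2.5P, so 198.5 = 7P and P' = 397/14; Q' = 371.75 − 4.5(397/14) = 1709/7.
Change in quantity: 1709/7 − 158 = 603/7.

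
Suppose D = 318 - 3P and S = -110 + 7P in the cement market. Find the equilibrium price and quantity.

P* = 42.8, Q* = 189.6

Set D = S: 318 - 3P = -110 + 7P.
428 = 10P, so P* = 42.8.
Q* = 318 − 3(42.8) = 189.6.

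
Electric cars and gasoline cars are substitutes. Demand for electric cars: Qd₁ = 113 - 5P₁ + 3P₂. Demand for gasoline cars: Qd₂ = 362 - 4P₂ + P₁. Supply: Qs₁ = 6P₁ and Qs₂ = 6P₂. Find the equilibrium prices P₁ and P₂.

P₁ = 2216/107, P₂ = 4095/107

Market 1: 113 - 5P₁ + 3P₂ = 6P₁ → 11P₁ - 3P₂ = 113.
Market 2: 10P₂ - P₁ = 362.
Eliminating P₂: 10×(1) + 3×(2) gives 107P₁ = 2216, so P₁ = 2216/107.
Back-substitute into (2): P₂ = (362 + 1×2216/107) / 10 = 4095/107.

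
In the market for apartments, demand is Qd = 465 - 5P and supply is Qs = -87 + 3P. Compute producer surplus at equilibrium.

Equilibrium: 465 - 5P = -87 + 3P gives P* = 69, Q* = 120.
Supply starts at P = 29 (where Qs = 0).
PS = ½(69 − 29)(120) = 2400.

Producer surplus = 2400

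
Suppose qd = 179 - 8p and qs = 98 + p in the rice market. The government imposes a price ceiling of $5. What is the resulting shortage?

Equilibrium price would be p* = 9, so the ceiling at 5 binds.
At p = 5: qd = 179 − 8(5) = 139, qs = 98 + 1(5) = 103.
Shortage = 139 − 103 = 36.

Shortage = 36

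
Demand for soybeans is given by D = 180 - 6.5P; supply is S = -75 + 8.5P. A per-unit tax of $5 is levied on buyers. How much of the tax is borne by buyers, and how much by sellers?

Buyers bear 17/6, sellers bear 13/6

Pre-tax equilibrium: P* = 17, Q* = 69.5.
Tax on buyers shifts demand to D = 180 − 6.5(P + 5) = 147.5 - 6.5P.
147.5 - 6.5P = -75 + 8.5P gives seller price Ps = 89/6; buyers pay Pb = 89/6 + 5 = 119/6.
New quantity: Q = 180 − 6.5(119/6) = 613/12.
Buyer burden = 119/6 − 17 = 17/6; seller burden = 17 − 89/6 = 13/6.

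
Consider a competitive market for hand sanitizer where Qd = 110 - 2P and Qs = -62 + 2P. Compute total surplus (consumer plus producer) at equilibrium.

Equilibrium: 110 - 2P = -62 + 2P gives P* = 43, Q* = 24.
Demand choke price: P = 55; supply starts at P = 31.
CS = ½(55 − 43)(24) = 144; PS = ½(43 − 31)(24) = 144.

Total surplus = 288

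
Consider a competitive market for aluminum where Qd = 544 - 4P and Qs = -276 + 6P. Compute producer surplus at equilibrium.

Producer surplus = 3888

Equilibrium: 544 - 4P = -276 + 6P gives P* = 82, Q* = 216.
Supply starts at P = 46 (where Qs = 0).
PS = ½(82 − 46)(216) = 3888.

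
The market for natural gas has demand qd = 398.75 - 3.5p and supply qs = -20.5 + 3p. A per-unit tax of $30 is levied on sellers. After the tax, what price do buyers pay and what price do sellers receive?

Buyers pay 2037/26, sellers receive 1257/26

Pre-tax equilibrium: p* = 64.5, q* = 173.
Tax on sellers shifts supply to qs = -20.5 + 3(p − 30) = -110.5 + 3p.
398.75 - 3.5p = -110.5 + 3p gives buyer price pb = 2037/26; sellers receive ps = 2037/26 − 30 = 1257/26.
New quantity: q = 398.75 − 3.5(2037/26) = 1619/13.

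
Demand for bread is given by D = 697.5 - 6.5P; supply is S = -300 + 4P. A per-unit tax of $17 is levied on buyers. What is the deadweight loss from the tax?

Pre-tax equilibrium: P* = 95, Q* = 80.
Tax on buyers shifts demand to D = 697.5 − 6.5(P + 17) = 587 - 6.5P.
587 - 6.5P = -300 + 4P gives seller price Ps = 1774/21; buyers pay Pb = 1774/21 + 17 = 2131/21.
New quantity: Q = 697.5 − 6.5(2131/21) = 796/21.
DWL = ½ × 17 × (80 − 796/21) = 7514/21.

Deadweight loss = 7514/21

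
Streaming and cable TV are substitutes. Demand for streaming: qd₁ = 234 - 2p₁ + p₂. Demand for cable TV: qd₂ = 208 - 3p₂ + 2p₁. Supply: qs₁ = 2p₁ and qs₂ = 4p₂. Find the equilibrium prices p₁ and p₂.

p₁ = 71, p₂ = 50

Market 1: 234 - 2p₁ + p₂ = 2p₁ → 4p₁ - p₂ = 234.
Market 2: 7p₂ - 2p₁ = 208.
Eliminating p₂: 7×(1) + 1×(2) gives 26p₁ = 1846, so p₁ = 71.
Back-substitute into (2): p₂ = (208 + 2×71) / 7 = 50.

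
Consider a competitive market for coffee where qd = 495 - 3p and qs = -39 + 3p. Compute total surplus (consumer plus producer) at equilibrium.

Equilibrium: 495 - 3p = -39 + 3p gives p* = 89, q* = 228.
Demand choke price: p = 165; supply starts at p = 13.
CS = ½(165 − 89)(228) = 8664; PS = ½(89 − 13)(228) = 8664.

Total surplus = 17328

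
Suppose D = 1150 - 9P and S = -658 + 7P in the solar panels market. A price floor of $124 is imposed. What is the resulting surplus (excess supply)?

Surplus = 176

Equilibrium price would be P* = 113, so the floor at 124 binds.
At P = 124: D = 34, S = 210.
Surplus = 210 − 34 = 176.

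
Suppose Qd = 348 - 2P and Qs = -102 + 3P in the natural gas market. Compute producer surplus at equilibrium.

Producer surplus = 4704

Equilibrium: 348 - 2P = -102 + 3P gives P* = 90, Q* = 168.
Supply starts at P = 34 (where Qs = 0).
PS = ½(90 − 34)(168) = 4704.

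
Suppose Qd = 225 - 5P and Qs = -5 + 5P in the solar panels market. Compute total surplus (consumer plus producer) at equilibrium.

Equilibrium: 225 - 5P = -5 + 5P gives P* = 23, Q* = 110.
Demand choke price: P = 45; supply starts at P = 1.
CS = ½(45 − 23)(110) = 1210; PS = ½(23 − 1)(110) = 1210.

Total surplus = 2420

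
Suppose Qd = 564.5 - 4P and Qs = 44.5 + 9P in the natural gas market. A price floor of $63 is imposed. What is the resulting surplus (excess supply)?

Equilibrium price would be P* = 40, so the floor at 63 binds.
At P = 63: Qd = 312.5, Qs = 611.5.
Surplus = 611.5 − 312.5 = 299.

Surplus = 299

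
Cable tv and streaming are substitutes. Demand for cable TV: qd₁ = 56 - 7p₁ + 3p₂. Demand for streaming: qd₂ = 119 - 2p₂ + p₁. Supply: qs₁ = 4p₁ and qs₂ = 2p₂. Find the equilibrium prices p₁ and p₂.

Market 1: 56 - 7p₁ + 3p₂ = 4p₁ → 11p₁ - 3p₂ = 56.
Market 2: 4p₂ - p₁ = 119.
Eliminating p₂: 4×(1) + 3×(2) gives 41p₁ = 581, so p₁ = 581/41.
Back-substitute into (2): p₂ = (119 + 1×581/41) / 4 = 1365/41.

p₁ = 581/41, p₂ = 1365/41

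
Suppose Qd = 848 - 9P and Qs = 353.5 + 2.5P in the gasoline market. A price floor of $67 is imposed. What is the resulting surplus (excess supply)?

Surplus = 276

Equilibrium price would be P* = 43, so the floor at 67 binds.
At P = 67: Qd = 245, Qs = 521.
Surplus = 521 − 245 = 276.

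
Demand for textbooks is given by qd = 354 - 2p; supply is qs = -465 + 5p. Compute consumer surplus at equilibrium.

Equilibrium: 354 - 2p = -465 + 5p gives p* = 117, q* = 120.
Demand choke price (qd = 0): p = 177.
CS = ½(177 − 117)(120) = 3600.

Consumer surplus = 3600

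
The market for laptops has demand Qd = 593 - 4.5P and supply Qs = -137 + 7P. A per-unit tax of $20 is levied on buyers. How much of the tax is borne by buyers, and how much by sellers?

Pre-tax equilibrium: P* = 1460/23, Q* = 7069/23.
Tax on buyers shifts demand to Qd = 593 − 4.5(P + 20) = 503 - 4.5P.
503 - 4.5P = -137 + 7P gives seller price Ps = 1280/23; buyers pay Pb = 1280/23 + 20 = 1740/23.
New quantity: Q = 593 − 4.5(1740/23) = 5809/23.
Buyer burden = 1740/23 − 1460/23 = 280/23; seller burden = 1460/23 − 1280/23 = 180/23.

Buyers bear 280/23, sellers bear 180/23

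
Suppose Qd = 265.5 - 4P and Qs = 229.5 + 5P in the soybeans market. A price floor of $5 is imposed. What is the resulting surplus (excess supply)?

Surplus = 9

Equilibrium price would be P* = 4, so the floor at 5 binds.
At P = 5: Qd = 245.5, Qs = 254.5.
Surplus = 254.5 − 245.5 = 9.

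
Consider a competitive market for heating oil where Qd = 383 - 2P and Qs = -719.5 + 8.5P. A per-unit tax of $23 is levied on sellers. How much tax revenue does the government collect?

Tax revenue = 65573/21

Pre-tax equilibrium: P* = 105, Q* = 173.
Tax on sellers shifts supply to Qs = -719.5 + 8.5(P − 23) = -915 + 8.5P.
383 - 2P = -915 + 8.5P gives buyer price Pb = 2596/21; sellers receive Ps = 2596/21 − 23 = 2113/21.
New quantity: Q = 383 − 2(2596/21) = 2851/21.
Revenue = 23 × 2851/21 = 65573/21.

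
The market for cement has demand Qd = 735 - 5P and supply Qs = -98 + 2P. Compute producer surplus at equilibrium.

Equilibrium: 735 - 5P = -98 + 2P gives P* = 119, Q* = 140.
Supply starts at P = 49 (where Qs = 0).
PS = ½(119 − 49)(140) = 4900.

Producer surplus = 4900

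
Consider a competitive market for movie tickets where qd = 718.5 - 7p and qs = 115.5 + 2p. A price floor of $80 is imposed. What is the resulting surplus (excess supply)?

Equilibrium price would be p* = 67, so the floor at 80 binds.
At p = 80: qd = 158.5, qs = 275.5.
Surplus = 275.5 − 158.5 = 117.

Surplus = 117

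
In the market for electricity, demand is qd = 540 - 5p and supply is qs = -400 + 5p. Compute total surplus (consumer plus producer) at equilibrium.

Equilibrium: 540 - 5p = -400 + 5p gives p* = 94, q* = 70.
Demand choke price: p = 108; supply starts at p = 80.
CS = ½(108 − 94)(70) = 490; PS = ½(94 − 80)(70) = 490.

Total surplus = 980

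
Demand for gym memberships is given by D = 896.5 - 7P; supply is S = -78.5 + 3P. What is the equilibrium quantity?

Q* = 214

Set D = S: 896.5 - 7P = -78.5 + 3P.
975 = 10P, so P* = 97.5.
Q* = 896.5 − 7(97.5) = 214.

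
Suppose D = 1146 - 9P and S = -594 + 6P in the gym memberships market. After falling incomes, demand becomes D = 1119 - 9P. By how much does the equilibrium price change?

Original equilibrium: P* = 116, Q* = 102.
New equilibrium: 1119 - 9P = -594 + 6P, so 1713 = 15P and P' = 114.2; Q' = 1119 − 9(114.2) = 91.2.
Change in price: 114.2 − 116 = -1.8.

ΔP = -1.8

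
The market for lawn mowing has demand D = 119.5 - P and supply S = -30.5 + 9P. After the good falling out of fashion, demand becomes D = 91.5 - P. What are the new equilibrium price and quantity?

P' = 12.2, Q' = 79.3

Original equilibrium: P* = 15, Q* = 104.5.
New equilibrium: 91.5 - P = -30.5 + 9P, so 122 = 10P and P' = 12.2; Q' = 91.5 − 1(12.2) = 79.3.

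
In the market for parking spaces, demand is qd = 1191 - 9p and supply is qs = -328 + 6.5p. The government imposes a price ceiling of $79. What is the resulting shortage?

Equilibrium price would be p* = 98, so the ceiling at 79 binds.
At p = 79: qd = 1191 − 9(79) = 480, qs = -328 + 6.5(79) = 185.5.
Shortage = 480 − 185.5 = 294.5.

Shortage = 294.5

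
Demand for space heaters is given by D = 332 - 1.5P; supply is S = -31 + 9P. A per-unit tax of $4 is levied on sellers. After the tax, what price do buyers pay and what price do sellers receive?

Buyers pay $38, sellers receive $34

Pre-tax equilibrium: P* = 242/7, Q* = 1961/7.
Tax on sellers shifts supply to S = -31 + 9(P − 4) = -67 + 9P.
332 - 1.5P = -67 + 9P gives buyer price Pb = 38; sellers receive Ps = 38 − 4 = 34.
New quantity: Q = 332 − 1.5(38) = 275.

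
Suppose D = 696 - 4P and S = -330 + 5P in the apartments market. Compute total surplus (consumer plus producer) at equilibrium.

Equilibrium: 696 - 4P = -330 + 5P gives P* = 114, Q* = 240.
Demand choke price: P = 174; supply starts at P = 66.
CS = ½(174 − 114)(240) = 7200; PS = ½(114 − 66)(240) = 5760.

Total surplus = 12960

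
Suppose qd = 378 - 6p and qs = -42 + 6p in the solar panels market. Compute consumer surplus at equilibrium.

Equilibrium: 378 - 6p = -42 + 6p gives p* = 35, q* = 168.
Demand choke price (qd = 0): p = 63.
CS = ½(63 − 35)(168) = 2352.

Consumer surplus = 2352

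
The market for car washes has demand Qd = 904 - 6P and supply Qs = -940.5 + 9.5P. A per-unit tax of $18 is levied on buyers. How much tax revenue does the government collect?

Tax revenue = 69084/31

Pre-tax equilibrium: P* = 119, Q* = 190.
Tax on buyers shifts demand to Qd = 904 − 6(P + 18) = 796 - 6P.
796 - 6P = -940.5 + 9.5P gives seller price Ps = 3473/31; buyers pay Pb = 3473/31 + 18 = 4031/31.
New quantity: Q = 904 − 6(4031/31) = 3838/31.
Revenue = 18 × 3838/31 = 69084/31.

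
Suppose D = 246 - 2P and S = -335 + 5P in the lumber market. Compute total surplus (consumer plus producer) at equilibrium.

Equilibrium: 246 - 2P = -335 + 5P gives P* = 83, Q* = 80.
Demand choke price: P = 123; supply starts at P = 67.
CS = ½(123 − 83)(80) = 1600; PS = ½(83 − 67)(80) = 640.

Total surplus = 2240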